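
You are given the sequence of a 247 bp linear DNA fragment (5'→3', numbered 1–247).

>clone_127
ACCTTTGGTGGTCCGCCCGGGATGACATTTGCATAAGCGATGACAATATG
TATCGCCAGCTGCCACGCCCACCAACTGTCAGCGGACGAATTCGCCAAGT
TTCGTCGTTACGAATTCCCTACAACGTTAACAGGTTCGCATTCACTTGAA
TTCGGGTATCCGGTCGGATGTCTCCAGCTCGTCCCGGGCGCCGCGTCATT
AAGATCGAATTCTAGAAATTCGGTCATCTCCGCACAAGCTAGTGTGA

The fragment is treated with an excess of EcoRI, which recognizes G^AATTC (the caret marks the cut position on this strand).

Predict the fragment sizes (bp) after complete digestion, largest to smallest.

EcoRI sites (GAATTC) start at positions 88, 112, 148, 207.
EcoRI cuts after the first base of each site, so after positions 88, 112, 148, 207.
Linear molecule, 4 cuts → 5 fragments:
  1–88 → 88 bp
  89–112 → 24 bp
  113–148 → 36 bp
  149–207 → 59 bp
  208–247 → 40 bp
Sorted largest to smallest: 88, 59, 40, 36, 24 bp.

88, 59, 40, 36, 24 bp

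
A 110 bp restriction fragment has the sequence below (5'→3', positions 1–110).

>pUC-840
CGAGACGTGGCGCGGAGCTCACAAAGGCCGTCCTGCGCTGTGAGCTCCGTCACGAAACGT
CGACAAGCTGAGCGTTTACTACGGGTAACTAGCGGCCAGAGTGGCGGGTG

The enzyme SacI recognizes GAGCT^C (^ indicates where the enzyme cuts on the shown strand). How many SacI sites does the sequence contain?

GAGCTC occurs starting at positions 15, 42.
SacI cuts at 2 sites.

2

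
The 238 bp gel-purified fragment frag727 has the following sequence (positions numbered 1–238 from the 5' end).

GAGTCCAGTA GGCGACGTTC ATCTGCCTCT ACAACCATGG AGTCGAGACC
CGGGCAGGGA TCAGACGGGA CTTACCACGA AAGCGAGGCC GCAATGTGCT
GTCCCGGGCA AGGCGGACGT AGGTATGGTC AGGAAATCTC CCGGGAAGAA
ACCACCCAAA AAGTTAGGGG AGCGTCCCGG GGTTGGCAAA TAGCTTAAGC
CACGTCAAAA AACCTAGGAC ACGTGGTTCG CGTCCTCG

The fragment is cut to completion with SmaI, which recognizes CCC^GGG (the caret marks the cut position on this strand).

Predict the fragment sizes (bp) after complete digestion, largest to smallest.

SmaI sites (CCCGGG) start at positions 49, 103, 140, 176.
SmaI cuts after base 3 of each site, so after positions 51, 105, 142, 178.
Linear molecule, 4 cuts → 5 fragments:
  1–51 → 51 bp
  52–105 → 54 bp
  106–142 → 37 bp
  143–178 → 36 bp
  179–238 → 60 bp
Sorted largest to smallest: 60, 54, 51, 37, 36 bp.

60, 54, 51, 37, 36 bp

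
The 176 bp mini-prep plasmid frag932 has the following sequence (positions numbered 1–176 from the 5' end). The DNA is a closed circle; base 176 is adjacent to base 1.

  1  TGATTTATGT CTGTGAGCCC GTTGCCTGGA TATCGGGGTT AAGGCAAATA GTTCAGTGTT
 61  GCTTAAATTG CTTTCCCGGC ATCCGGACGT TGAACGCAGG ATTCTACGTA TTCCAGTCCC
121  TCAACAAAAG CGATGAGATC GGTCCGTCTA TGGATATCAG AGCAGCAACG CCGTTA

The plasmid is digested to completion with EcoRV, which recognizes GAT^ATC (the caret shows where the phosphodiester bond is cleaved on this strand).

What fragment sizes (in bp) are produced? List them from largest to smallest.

EcoRV sites (GATATC) start at positions 29, 153.
EcoRV cuts after base 3 of each site, so after positions 31, 155.
Circular molecule, 2 cuts → 2 fragments:
  32–155 → 124 bp
  156–176 then 1–31 → 21 + 31 = 52 bp
Sorted largest to smallest: 124, 52 bp.

124, 52 bp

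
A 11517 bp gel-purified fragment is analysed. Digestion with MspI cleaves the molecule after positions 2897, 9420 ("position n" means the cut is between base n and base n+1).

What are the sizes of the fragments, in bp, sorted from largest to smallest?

Linear molecule, 2 cuts → 3 fragments:
  2897 − 0 = 2897 bp
  9420 − 2897 = 6523 bp
  11517 − 9420 = 2097 bp
Sorted largest to smallest: 6523, 2897, 2097 bp.

6523, 2897, 2097 bp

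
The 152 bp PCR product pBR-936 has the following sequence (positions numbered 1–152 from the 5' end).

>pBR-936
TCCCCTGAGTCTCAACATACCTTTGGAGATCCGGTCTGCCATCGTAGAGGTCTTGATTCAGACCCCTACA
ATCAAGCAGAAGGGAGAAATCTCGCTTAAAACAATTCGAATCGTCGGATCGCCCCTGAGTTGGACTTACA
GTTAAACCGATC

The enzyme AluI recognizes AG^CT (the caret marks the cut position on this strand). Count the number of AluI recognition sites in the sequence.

No occurrence of AGCT is present in the sequence.
AluI does not cut: 0 sites.

0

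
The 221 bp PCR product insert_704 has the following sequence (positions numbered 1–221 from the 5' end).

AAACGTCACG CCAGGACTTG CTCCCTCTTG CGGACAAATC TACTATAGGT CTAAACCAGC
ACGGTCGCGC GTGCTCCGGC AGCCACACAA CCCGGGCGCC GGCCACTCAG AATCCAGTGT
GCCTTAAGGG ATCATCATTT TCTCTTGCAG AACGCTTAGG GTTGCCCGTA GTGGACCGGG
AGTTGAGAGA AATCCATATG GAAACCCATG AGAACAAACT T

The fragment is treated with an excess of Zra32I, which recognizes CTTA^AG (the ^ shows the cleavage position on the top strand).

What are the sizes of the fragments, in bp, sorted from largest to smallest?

The Zra32I site (CTTAAG) starts at position 123.
Zra32I cuts after base 4 of each site, so after position 126.
Linear molecule, 1 cut → 2 fragments:
  1–126 → 126 bp
  127–221 → 95 bp
Sorted largest to smallest: 126, 95 bp.

126, 95 bp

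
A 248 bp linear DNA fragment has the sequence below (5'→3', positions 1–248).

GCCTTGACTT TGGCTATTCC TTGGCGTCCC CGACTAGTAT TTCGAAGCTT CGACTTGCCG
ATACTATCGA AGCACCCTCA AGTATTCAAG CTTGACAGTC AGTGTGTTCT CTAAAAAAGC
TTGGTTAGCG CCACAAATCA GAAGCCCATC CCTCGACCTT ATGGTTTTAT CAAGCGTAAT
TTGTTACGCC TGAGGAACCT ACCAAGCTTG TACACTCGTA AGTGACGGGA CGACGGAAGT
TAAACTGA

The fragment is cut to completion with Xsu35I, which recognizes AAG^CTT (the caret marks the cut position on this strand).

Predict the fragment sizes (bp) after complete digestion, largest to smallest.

87, 47, 43, 42, 29 bp

Xsu35I sites (AAGCTT) start at positions 45, 88, 117, 204.
Xsu35I cuts after base 3 of each site, so after positions 47, 90, 119, 206.
Linear molecule, 4 cuts → 5 fragments:
  1–47 → 47 bp
  48–90 → 43 bp
  91–119 → 29 bp
  120–206 → 87 bp
  207–248 → 42 bp
Sorted largest to smallest: 87, 47, 43, 42, 29 bp.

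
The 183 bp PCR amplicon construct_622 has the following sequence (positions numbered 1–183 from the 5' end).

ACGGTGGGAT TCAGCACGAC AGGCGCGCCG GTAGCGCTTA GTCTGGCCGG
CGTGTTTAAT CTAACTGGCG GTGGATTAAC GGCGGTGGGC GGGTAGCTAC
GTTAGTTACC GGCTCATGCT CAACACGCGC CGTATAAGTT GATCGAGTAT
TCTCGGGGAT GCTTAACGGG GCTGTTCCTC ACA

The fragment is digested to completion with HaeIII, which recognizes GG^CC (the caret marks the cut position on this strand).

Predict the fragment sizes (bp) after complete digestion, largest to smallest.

137, 46 bp

The HaeIII site (GGCC) starts at position 45.
HaeIII cuts after base 2 of each site, so after position 46.
Linear molecule, 1 cut → 2 fragments:
  1–46 → 46 bp
  47–183 → 137 bp
Sorted largest to smallest: 137, 46 bp.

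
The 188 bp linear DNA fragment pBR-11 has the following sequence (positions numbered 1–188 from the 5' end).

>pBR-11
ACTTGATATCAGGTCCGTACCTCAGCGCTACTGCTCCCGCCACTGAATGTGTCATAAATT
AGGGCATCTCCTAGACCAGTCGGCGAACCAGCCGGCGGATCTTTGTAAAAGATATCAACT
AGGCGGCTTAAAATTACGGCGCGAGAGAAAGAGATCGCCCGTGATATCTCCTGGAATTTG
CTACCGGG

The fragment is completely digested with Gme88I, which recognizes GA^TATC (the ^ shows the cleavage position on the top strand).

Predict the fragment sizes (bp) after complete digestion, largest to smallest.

106, 52, 24, 6 bp

Gme88I sites (GATATC) start at positions 5, 111, 163.
Gme88I cuts after base 2 of each site, so after positions 6, 112, 164.
Linear molecule, 3 cuts → 4 fragments:
  1–6 → 6 bp
  7–112 → 106 bp
  113–164 → 52 bp
  165–188 → 24 bp
Sorted largest to smallest: 106, 52, 24, 6 bp.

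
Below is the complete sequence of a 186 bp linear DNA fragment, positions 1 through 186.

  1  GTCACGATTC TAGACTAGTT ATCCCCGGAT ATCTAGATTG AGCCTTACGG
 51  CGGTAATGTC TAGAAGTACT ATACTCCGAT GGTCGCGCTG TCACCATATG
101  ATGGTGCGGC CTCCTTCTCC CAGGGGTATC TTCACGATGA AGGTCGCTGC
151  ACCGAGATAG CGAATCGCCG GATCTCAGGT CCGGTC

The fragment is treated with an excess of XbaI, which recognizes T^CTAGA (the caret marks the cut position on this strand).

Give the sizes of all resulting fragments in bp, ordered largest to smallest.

XbaI sites (TCTAGA) start at positions 9, 32, 59.
XbaI cuts after the first base of each site, so after positions 9, 32, 59.
Linear molecule, 3 cuts → 4 fragments:
  1–9 → 9 bp
  10–32 → 23 bp
  33–59 → 27 bp
  60–186 → 127 bp
Sorted largest to smallest: 127, 27, 23, 9 bp.

127, 27, 23, 9 bp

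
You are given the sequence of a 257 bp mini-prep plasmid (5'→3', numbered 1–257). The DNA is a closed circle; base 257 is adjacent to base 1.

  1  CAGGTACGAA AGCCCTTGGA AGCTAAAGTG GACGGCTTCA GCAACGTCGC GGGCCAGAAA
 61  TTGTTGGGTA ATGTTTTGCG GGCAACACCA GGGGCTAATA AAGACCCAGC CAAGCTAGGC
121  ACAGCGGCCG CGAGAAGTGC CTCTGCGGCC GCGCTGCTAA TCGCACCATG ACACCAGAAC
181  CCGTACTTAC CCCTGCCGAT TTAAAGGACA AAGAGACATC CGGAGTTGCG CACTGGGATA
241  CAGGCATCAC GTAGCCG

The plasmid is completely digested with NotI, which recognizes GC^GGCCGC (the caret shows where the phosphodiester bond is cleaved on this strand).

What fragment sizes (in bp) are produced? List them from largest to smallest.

NotI sites (GCGGCCGC) start at positions 124, 145.
NotI cuts after base 2 of each site, so after positions 125, 146.
Circular molecule, 2 cuts → 2 fragments:
  126–146 → 21 bp
  147–257 then 1–125 → 111 + 125 = 236 bp
Sorted largest to smallest: 236, 21 bp.

236, 21 bp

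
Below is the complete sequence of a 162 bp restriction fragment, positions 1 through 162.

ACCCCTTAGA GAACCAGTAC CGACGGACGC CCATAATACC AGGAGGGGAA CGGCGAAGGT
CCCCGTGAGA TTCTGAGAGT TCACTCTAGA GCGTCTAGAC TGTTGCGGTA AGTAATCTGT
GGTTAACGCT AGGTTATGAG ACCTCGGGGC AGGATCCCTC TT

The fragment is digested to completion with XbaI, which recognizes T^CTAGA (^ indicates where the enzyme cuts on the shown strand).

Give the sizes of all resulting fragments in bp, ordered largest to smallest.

85, 68, 9 bp

XbaI sites (TCTAGA) start at positions 85, 94.
XbaI cuts after the first base of each site, so after positions 85, 94.
Linear molecule, 2 cuts → 3 fragments:
  1–85 → 85 bp
  86–94 → 9 bp
  95–162 → 68 bp
Sorted largest to smallest: 85, 68, 9 bp.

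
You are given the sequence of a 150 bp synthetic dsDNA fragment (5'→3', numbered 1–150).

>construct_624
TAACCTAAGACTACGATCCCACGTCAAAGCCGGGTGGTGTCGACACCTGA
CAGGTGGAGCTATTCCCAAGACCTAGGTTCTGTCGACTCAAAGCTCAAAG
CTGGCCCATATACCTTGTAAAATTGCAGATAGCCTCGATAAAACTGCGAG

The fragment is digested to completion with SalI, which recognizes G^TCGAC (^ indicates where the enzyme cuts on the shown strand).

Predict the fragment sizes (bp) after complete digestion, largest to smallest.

SalI sites (GTCGAC) start at positions 39, 82.
SalI cuts after the first base of each site, so after positions 39, 82.
Linear molecule, 2 cuts → 3 fragments:
  1–39 → 39 bp
  40–82 → 43 bp
  83–150 → 68 bp
Sorted largest to smallest: 68, 43, 39 bp.

68, 43, 39 bp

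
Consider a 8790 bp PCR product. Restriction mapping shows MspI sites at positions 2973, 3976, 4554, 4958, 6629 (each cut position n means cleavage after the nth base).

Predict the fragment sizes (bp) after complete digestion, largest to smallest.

Linear molecule, 5 cuts → 6 fragments:
  2973 − 0 = 2973 bp
  3976 − 2973 = 1003 bp
  4554 − 3976 = 578 bp
  4958 − 4554 = 404 bp
  6629 − 4958 = 1671 bp
  8790 − 6629 = 2161 bp
Sorted largest to smallest: 2973, 2161, 1671, 1003, 578, 404 bp.

2973, 2161, 1671, 1003, 578, 404 bp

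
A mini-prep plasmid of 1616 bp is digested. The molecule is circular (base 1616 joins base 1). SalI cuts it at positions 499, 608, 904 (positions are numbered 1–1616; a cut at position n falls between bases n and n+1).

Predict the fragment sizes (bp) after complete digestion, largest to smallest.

Circular molecule, 3 cuts → 3 fragments:
  608 − 499 = 109 bp
  904 − 608 = 296 bp
  wrap: 1616 − 904 + 499 = 1211 bp
Sorted largest to smallest: 1211, 296, 109 bp.

1211, 296, 109 bp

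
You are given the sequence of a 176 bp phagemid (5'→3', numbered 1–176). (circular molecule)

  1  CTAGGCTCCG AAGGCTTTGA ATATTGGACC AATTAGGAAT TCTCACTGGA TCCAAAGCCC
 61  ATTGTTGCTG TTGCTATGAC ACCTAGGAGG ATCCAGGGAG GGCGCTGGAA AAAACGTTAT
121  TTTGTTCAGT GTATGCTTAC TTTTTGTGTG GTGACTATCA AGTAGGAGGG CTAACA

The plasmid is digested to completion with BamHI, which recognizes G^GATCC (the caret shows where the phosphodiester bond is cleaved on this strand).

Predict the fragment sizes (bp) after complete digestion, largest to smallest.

135, 41 bp

BamHI sites (GGATCC) start at positions 48, 89.
BamHI cuts after the first base of each site, so after positions 48, 89.
Circular molecule, 2 cuts → 2 fragments:
  49–89 → 41 bp
  90–176 then 1–48 → 87 + 48 = 135 bp
Sorted largest to smallest: 135, 41 bp.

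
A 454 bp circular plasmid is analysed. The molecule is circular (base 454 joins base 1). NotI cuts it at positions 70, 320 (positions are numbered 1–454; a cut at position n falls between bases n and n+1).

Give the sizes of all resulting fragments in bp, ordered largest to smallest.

250, 204 bp

Circular molecule, 2 cuts → 2 fragments:
  320 − 70 = 250 bp
  wrap: 454 − 320 + 70 = 204 bp
Sorted largest to smallest: 250, 204 bp.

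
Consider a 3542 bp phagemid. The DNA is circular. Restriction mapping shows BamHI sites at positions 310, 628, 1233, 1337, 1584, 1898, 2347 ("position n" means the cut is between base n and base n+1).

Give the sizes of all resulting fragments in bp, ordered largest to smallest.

Circular molecule, 7 cuts → 7 fragments:
  628 − 310 = 318 bp
  1233 − 628 = 605 bp
  1337 − 1233 = 104 bp
  1584 − 1337 = 247 bp
  1898 − 1584 = 314 bp
  2347 − 1898 = 449 bp
  wrap: 3542 − 2347 + 310 = 1505 bp
Sorted largest to smallest: 1505, 605, 449, 318, 314, 247, 104 bp.

1505, 605, 449, 318, 314, 247, 104 bp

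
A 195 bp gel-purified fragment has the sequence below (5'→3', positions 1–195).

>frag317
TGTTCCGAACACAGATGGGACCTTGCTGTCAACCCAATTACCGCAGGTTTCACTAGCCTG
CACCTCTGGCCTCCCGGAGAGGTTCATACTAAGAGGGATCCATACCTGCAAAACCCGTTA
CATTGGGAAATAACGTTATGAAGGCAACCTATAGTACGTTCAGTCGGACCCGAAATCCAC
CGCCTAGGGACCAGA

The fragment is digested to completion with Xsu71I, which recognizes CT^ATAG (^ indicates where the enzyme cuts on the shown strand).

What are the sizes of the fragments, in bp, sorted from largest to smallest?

The Xsu71I site (CTATAG) starts at position 149.
Xsu71I cuts after base 2 of each site, so after position 150.
Linear molecule, 1 cut → 2 fragments:
  1–150 → 150 bp
  151–195 → 45 bp
Sorted largest to smallest: 150, 45 bp.

150, 45 bp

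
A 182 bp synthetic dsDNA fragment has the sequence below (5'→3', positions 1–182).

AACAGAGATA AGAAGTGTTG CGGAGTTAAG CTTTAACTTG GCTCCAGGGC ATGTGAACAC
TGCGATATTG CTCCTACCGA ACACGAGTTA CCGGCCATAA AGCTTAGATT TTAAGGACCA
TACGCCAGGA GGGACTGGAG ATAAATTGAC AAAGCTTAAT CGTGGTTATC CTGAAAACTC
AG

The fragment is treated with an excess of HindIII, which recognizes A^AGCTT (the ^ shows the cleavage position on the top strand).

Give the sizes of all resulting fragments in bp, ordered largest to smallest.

72, 52, 30, 28 bp

HindIII sites (AAGCTT) start at positions 28, 100, 152.
HindIII cuts after the first base of each site, so after positions 28, 100, 152.
Linear molecule, 3 cuts → 4 fragments:
  1–28 → 28 bp
  29–100 → 72 bp
  101–152 → 52 bp
  153–182 → 30 bp
Sorted largest to smallest: 72, 52, 30, 28 bp.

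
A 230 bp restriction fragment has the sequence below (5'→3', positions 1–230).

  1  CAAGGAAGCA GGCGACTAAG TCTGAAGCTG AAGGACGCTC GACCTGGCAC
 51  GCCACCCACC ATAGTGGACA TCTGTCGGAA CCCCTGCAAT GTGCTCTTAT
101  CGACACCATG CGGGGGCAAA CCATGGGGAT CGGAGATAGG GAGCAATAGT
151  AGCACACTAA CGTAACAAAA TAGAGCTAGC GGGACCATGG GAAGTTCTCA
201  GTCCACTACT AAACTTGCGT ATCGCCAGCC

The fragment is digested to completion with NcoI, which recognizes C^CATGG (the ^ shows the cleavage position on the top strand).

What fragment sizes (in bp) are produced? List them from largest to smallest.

121, 64, 45 bp

NcoI sites (CCATGG) start at positions 121, 185.
NcoI cuts after the first base of each site, so after positions 121, 185.
Linear molecule, 2 cuts → 3 fragments:
  1–121 → 121 bp
  122–185 → 64 bp
  186–230 → 45 bp
Sorted largest to smallest: 121, 64, 45 bp.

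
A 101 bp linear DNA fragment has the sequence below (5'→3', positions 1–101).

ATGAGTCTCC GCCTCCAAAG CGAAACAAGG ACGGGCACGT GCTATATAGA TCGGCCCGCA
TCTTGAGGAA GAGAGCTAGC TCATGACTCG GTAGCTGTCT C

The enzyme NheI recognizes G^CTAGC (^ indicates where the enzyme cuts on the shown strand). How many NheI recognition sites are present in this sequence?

GCTAGC occurs starting at position 75.
NheI cuts at 1 site.

1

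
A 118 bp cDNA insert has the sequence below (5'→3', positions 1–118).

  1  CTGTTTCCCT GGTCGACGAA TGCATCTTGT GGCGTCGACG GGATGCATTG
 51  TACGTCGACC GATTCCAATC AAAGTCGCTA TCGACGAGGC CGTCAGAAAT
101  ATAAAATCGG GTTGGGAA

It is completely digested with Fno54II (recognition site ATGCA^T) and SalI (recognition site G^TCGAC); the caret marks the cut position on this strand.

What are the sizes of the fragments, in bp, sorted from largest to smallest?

64, 13, 12, 12, 10, 7 bp

Fno54II sites (ATGCAT) start at positions 20, 43.
Fno54II cuts after base 5 of each site (before the last base), so after positions 24, 47.
SalI sites (GTCGAC) start at positions 12, 34, 54.
SalI cuts after the first base of each site, so after positions 12, 34, 54.
Combined cut positions: 12, 24, 34, 47, 54.
Linear molecule, 5 cuts → 6 fragments:
  1–12 → 12 bp
  13–24 → 12 bp
  25–34 → 10 bp
  35–47 → 13 bp
  48–54 → 7 bp
  55–118 → 64 bp
Sorted largest to smallest: 64, 13, 12, 12, 10, 7 bp.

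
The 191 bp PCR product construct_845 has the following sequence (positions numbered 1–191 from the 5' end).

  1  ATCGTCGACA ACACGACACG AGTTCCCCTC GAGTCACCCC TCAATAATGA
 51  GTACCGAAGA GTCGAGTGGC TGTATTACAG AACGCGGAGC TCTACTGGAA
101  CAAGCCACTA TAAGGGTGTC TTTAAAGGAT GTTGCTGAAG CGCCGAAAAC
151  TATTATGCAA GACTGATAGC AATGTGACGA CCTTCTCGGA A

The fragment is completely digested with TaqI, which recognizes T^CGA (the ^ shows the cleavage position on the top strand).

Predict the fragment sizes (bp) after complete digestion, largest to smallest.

129, 33, 24, 5 bp

TaqI sites (TCGA) start at positions 5, 29, 62.
TaqI cuts after the first base of each site, so after positions 5, 29, 62.
Linear molecule, 3 cuts → 4 fragments:
  1–5 → 5 bp
  6–29 → 24 bp
  30–62 → 33 bp
  63–191 → 129 bp
Sorted largest to smallest: 129, 33, 24, 5 bp.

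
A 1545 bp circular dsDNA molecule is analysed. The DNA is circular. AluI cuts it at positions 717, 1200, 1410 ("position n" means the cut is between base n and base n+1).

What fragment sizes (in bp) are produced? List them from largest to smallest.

852, 483, 210 bp

Circular molecule, 3 cuts → 3 fragments:
  1200 − 717 = 483 bp
  1410 − 1200 = 210 bp
  wrap: 1545 − 1410 + 717 = 852 bp
Sorted largest to smallest: 852, 483, 210 bp.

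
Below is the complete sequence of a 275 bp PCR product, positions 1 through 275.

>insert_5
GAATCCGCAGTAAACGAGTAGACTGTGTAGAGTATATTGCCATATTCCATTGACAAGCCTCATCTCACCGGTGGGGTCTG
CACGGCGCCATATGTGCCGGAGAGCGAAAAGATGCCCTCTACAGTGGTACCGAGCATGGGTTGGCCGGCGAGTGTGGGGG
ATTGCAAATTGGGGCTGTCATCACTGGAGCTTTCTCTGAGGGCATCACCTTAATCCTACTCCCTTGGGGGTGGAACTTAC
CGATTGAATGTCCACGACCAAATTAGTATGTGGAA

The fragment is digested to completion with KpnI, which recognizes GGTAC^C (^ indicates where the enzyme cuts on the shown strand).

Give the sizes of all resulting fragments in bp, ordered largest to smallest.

145, 130 bp

The KpnI site (GGTACC) starts at position 126.
KpnI cuts after base 5 of each site (before the last base), so after position 130.
Linear molecule, 1 cut → 2 fragments:
  1–130 → 130 bp
  131–275 → 145 bp
Sorted largest to smallest: 145, 130 bp.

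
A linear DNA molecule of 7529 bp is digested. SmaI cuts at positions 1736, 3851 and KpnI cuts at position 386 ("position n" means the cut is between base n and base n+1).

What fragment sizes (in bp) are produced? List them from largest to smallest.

3678, 2115, 1350, 386 bp

Combined cut positions (sorted): 386, 1736, 3851.
Linear molecule, 3 cuts → 4 fragments:
  386 − 0 = 386 bp
  1736 − 386 = 1350 bp
  3851 − 1736 = 2115 bp
  7529 − 3851 = 3678 bp
Sorted largest to smallest: 3678, 2115, 1350, 386 bp.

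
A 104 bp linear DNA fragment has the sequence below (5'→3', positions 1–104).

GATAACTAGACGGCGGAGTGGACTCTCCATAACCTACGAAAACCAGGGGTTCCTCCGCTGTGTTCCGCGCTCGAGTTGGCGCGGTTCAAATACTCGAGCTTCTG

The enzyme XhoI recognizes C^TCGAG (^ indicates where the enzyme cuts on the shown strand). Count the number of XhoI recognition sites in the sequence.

CTCGAG occurs starting at positions 70, 93.
XhoI cuts at 2 sites.

2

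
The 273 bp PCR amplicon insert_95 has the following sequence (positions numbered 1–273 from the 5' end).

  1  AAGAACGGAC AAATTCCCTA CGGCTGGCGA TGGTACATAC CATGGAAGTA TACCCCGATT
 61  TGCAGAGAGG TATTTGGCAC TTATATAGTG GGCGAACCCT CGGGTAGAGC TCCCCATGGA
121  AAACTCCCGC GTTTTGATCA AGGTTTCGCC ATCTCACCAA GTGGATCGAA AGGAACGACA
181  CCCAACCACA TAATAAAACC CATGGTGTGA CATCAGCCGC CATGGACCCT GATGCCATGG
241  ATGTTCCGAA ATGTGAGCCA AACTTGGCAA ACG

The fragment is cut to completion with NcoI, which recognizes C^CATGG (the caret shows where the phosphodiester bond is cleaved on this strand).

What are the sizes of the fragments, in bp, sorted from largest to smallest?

86, 74, 40, 38, 20, 15 bp

NcoI sites (CCATGG) start at positions 40, 114, 200, 220, 235.
NcoI cuts after the first base of each site, so after positions 40, 114, 200, 220, 235.
Linear molecule, 5 cuts → 6 fragments:
  1–40 → 40 bp
  41–114 → 74 bp
  115–200 → 86 bp
  201–220 → 20 bp
  221–235 → 15 bp
  236–273 → 38 bp
Sorted largest to smallest: 86, 74, 40, 38, 20, 15 bp.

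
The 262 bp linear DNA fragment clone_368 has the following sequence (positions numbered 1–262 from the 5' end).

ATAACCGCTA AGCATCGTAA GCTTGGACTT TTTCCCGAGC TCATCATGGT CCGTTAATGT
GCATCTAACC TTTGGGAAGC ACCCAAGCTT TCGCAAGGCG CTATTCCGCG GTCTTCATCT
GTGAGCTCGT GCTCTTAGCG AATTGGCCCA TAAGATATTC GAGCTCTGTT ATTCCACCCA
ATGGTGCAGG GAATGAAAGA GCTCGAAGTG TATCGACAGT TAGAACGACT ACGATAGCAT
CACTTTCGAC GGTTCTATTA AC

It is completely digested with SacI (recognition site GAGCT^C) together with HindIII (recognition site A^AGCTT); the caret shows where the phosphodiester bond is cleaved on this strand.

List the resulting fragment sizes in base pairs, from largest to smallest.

SacI sites (GAGCTC) start at positions 37, 123, 161, 199.
SacI cuts after base 5 of each site (before the last base), so after positions 41, 127, 165, 203.
HindIII sites (AAGCTT) start at positions 19, 85.
HindIII cuts after the first base of each site, so after positions 19, 85.
Combined cut positions: 19, 41, 85, 127, 165, 203.
Linear molecule, 6 cuts → 7 fragments:
  1–19 → 19 bp
  20–41 → 22 bp
  42–85 → 44 bp
  86–127 → 42 bp
  128–165 → 38 bp
  166–203 → 38 bp
  204–262 → 59 bp
Sorted largest to smallest: 59, 44, 42, 38, 38, 22, 19 bp.

59, 44, 42, 38, 38, 22, 19 bp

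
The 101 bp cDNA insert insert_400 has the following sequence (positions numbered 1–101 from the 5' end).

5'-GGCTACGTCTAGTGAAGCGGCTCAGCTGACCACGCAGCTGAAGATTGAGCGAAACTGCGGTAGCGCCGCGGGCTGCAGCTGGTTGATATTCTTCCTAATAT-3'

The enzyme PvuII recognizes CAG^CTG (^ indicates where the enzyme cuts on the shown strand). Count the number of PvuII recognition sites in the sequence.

3

CAGCTG occurs starting at positions 23, 35, 76.
PvuII cuts at 3 sites.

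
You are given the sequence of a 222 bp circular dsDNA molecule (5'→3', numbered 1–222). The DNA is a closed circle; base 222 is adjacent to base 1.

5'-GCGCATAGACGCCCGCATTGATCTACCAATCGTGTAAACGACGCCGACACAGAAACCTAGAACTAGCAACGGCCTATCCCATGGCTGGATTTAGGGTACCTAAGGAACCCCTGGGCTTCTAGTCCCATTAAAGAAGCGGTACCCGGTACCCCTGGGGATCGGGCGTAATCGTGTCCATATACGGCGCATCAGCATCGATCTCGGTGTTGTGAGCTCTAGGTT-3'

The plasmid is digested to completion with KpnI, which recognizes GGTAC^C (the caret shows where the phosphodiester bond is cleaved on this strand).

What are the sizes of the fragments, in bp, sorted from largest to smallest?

172, 43, 7 bp

KpnI sites (GGTACC) start at positions 95, 138, 145.
KpnI cuts after base 5 of each site (before the last base), so after positions 99, 142, 149.
Circular molecule, 3 cuts → 3 fragments:
  100–142 → 43 bp
  143–149 → 7 bp
  150–222 then 1–99 → 73 + 99 = 172 bp
Sorted largest to smallest: 172, 43, 7 bp.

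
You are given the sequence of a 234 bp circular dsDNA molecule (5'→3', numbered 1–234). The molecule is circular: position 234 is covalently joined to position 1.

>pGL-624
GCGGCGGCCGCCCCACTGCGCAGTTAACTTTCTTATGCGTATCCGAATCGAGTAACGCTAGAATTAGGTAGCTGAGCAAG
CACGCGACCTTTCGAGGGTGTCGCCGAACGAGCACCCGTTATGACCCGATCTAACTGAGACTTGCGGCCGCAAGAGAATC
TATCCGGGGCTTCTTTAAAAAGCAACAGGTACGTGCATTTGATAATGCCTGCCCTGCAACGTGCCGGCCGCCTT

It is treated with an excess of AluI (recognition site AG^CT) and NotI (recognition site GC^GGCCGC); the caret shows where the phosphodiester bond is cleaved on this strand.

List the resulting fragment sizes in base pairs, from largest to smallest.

The AluI site (AGCT) starts at position 70.
AluI cuts after base 2 of each site, so after position 71.
NotI sites (GCGGCCGC) start at positions 4, 144.
NotI cuts after base 2 of each site, so after positions 5, 145.
Combined cut positions: 5, 71, 145.
Circular molecule, 3 cuts → 3 fragments:
  6–71 → 66 bp
  72–145 → 74 bp
  146–234 then 1–5 → 89 + 5 = 94 bp
Sorted largest to smallest: 94, 74, 66 bp.

94, 74, 66 bp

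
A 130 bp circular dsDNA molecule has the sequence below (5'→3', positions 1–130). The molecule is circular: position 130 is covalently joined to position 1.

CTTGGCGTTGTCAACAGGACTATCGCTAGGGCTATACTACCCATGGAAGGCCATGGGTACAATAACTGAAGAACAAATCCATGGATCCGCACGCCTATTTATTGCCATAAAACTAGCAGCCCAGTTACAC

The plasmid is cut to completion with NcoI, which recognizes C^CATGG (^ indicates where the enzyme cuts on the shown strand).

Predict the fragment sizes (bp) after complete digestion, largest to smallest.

92, 28, 10 bp

NcoI sites (CCATGG) start at positions 41, 51, 79.
NcoI cuts after the first base of each site, so after positions 41, 51, 79.
Circular molecule, 3 cuts → 3 fragments:
  42–51 → 10 bp
  52–79 → 28 bp
  80–130 then 1–41 → 51 + 41 = 92 bp
Sorted largest to smallest: 92, 28, 10 bp.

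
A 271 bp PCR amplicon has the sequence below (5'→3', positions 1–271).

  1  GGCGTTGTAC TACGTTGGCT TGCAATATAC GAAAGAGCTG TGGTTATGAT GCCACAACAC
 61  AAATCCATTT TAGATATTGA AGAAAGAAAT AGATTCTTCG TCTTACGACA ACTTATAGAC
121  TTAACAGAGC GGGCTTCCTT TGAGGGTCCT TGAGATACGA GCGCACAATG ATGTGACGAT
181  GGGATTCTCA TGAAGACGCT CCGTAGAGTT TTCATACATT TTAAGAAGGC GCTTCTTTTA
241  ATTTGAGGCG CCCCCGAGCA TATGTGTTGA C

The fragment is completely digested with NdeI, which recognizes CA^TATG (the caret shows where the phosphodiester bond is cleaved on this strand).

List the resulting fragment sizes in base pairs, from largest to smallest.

The NdeI site (CATATG) starts at position 259.
NdeI cuts after base 2 of each site, so after position 260.
Linear molecule, 1 cut → 2 fragments:
  1–260 → 260 bp
  261–271 → 11 bp
Sorted largest to smallest: 260, 11 bp.

260, 11 bp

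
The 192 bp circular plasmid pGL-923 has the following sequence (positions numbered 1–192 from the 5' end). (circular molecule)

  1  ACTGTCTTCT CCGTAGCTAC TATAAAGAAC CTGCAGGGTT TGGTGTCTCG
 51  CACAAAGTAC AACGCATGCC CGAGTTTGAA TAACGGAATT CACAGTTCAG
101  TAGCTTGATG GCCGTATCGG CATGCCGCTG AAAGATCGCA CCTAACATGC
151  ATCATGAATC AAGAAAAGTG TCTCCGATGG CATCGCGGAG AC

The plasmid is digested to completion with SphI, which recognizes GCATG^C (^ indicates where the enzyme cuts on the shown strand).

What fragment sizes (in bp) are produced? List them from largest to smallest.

136, 56 bp

SphI sites (GCATGC) start at positions 64, 120.
SphI cuts after base 5 of each site (before the last base), so after positions 68, 124.
Circular molecule, 2 cuts → 2 fragments:
  69–124 → 56 bp
  125–192 then 1–68 → 68 + 68 = 136 bp
Sorted largest to smallest: 136, 56 bp.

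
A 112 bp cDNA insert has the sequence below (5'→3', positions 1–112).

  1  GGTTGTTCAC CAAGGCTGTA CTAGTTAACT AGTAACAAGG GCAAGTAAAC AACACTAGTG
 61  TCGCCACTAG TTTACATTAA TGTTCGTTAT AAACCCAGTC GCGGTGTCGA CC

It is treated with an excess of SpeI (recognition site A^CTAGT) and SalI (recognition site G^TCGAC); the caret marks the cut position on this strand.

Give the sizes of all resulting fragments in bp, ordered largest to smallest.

SpeI sites (ACTAGT) start at positions 20, 28, 54, 66.
SpeI cuts after the first base of each site, so after positions 20, 28, 54, 66.
The SalI site (GTCGAC) starts at position 106.
SalI cuts after the first base of each site, so after position 106.
Combined cut positions: 20, 28, 54, 66, 106.
Linear molecule, 5 cuts → 6 fragments:
  1–20 → 20 bp
  21–28 → 8 bp
  29–54 → 26 bp
  55–66 → 12 bp
  67–106 → 40 bp
  107–112 → 6 bp
Sorted largest to smallest: 40, 26, 20, 12, 8, 6 bp.

40, 26, 20, 12, 8, 6 bp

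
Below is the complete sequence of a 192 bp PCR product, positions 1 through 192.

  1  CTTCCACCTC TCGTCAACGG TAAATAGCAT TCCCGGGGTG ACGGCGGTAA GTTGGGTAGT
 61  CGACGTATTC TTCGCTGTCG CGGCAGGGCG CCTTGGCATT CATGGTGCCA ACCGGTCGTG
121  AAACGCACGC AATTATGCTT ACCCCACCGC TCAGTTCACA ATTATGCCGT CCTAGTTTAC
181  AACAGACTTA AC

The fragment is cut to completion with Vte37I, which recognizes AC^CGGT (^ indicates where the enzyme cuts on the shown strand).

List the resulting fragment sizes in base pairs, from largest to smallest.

The Vte37I site (ACCGGT) starts at position 111.
Vte37I cuts after base 2 of each site, so after position 112.
Linear molecule, 1 cut → 2 fragments:
  1–112 → 112 bp
  113–192 → 80 bp
Sorted largest to smallest: 112, 80 bp.

112, 80 bp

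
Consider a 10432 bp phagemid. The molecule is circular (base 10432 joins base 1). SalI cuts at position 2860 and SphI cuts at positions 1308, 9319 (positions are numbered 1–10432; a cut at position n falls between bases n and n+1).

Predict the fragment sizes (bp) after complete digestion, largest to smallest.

Combined cut positions (sorted): 1308, 2860, 9319.
Circular molecule, 3 cuts → 3 fragments:
  2860 − 1308 = 1552 bp
  9319 − 2860 = 6459 bp
  wrap: 10432 − 9319 + 1308 = 2421 bp
Sorted largest to smallest: 6459, 2421, 1552 bp.

6459, 2421, 1552 bp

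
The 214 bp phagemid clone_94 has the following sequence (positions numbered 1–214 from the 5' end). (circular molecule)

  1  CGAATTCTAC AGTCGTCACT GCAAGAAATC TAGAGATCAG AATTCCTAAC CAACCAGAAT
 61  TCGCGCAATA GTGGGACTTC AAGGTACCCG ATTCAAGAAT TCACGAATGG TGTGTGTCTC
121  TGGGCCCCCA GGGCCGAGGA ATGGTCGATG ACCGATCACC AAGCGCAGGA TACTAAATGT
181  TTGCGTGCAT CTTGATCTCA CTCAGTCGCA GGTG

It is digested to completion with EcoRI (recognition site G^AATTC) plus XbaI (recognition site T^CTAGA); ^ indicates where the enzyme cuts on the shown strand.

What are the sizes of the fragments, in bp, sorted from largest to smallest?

119, 40, 27, 17, 11 bp

EcoRI sites (GAATTC) start at positions 2, 40, 57, 97.
EcoRI cuts after the first base of each site, so after positions 2, 40, 57, 97.
The XbaI site (TCTAGA) starts at position 29.
XbaI cuts after the first base of each site, so after position 29.
Combined cut positions: 2, 29, 40, 57, 97.
Circular molecule, 5 cuts → 5 fragments:
  3–29 → 27 bp
  30–40 → 11 bp
  41–57 → 17 bp
  58–97 → 40 bp
  98–214 then 1–2 → 117 + 2 = 119 bp
Sorted largest to smallest: 119, 40, 27, 17, 11 bp.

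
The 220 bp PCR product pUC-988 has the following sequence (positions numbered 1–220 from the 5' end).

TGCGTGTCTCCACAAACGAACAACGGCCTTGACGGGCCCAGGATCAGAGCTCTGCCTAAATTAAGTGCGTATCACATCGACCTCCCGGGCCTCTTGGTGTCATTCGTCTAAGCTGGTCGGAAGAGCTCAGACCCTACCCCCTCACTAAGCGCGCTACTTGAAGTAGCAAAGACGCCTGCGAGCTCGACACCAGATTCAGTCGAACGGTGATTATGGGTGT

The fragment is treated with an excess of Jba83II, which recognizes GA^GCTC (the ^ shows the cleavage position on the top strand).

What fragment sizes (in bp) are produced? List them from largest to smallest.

Jba83II sites (GAGCTC) start at positions 47, 123, 180.
Jba83II cuts after base 2 of each site, so after positions 48, 124, 181.
Linear molecule, 3 cuts → 4 fragments:
  1–48 → 48 bp
  49–124 → 76 bp
  125–181 → 57 bp
  182–220 → 39 bp
Sorted largest to smallest: 76, 57, 48, 39 bp.

76, 57, 48, 39 bp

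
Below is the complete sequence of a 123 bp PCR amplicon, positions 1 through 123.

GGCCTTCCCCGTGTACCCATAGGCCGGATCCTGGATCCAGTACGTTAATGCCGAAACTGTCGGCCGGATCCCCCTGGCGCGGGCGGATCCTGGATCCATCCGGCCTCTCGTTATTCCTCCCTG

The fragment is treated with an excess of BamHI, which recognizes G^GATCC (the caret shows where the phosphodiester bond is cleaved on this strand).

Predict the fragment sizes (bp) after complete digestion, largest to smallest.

BamHI sites (GGATCC) start at positions 26, 33, 66, 85, 92.
BamHI cuts after the first base of each site, so after positions 26, 33, 66, 85, 92.
Linear molecule, 5 cuts → 6 fragments:
  1–26 → 26 bp
  27–33 → 7 bp
  34–66 → 33 bp
  67–85 → 19 bp
  86–92 → 7 bp
  93–123 → 31 bp
Sorted largest to smallest: 33, 31, 26, 19, 7, 7 bp.

33, 31, 26, 19, 7, 7 bp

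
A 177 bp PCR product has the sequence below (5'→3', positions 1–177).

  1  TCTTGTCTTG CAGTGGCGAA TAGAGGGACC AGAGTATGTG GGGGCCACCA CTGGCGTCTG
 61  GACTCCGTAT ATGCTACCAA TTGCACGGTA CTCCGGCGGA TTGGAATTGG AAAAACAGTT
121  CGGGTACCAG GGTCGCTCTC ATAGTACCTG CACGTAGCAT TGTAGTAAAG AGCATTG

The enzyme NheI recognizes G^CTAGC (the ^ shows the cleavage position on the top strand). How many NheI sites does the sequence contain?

No occurrence of GCTAGC is present in the sequence.
NheI does not cut: 0 sites.

0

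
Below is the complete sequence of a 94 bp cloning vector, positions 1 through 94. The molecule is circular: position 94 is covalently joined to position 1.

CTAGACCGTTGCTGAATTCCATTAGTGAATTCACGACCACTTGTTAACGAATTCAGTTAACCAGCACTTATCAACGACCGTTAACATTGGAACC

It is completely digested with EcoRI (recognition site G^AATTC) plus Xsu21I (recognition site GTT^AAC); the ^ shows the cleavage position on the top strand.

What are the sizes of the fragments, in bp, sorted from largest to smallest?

26, 24, 18, 13, 9, 4 bp

EcoRI sites (GAATTC) start at positions 14, 27, 49.
EcoRI cuts after the first base of each site, so after positions 14, 27, 49.
Xsu21I sites (GTTAAC) start at positions 43, 56, 80.
Xsu21I cuts after base 3 of each site, so after positions 45, 58, 82.
Combined cut positions: 14, 27, 45, 49, 58, 82.
Circular molecule, 6 cuts → 6 fragments:
  15–27 → 13 bp
  28–45 → 18 bp
  46–49 → 4 bp
  50–58 → 9 bp
  59–82 → 24 bp
  83–94 then 1–14 → 12 + 14 = 26 bp
Sorted largest to smallest: 26, 24, 18, 13, 9, 4 bp.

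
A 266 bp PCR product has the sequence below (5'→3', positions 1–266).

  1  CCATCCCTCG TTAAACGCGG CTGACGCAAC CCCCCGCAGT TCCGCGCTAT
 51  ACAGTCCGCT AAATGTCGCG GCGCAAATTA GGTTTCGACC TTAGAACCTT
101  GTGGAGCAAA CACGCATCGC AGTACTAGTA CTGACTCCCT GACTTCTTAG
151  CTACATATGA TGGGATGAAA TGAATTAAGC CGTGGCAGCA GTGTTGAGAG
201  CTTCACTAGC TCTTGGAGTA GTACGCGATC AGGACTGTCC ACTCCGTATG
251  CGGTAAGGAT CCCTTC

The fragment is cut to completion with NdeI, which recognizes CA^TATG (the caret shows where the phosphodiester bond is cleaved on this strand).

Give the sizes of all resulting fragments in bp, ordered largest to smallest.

155, 111 bp

The NdeI site (CATATG) starts at position 154.
NdeI cuts after base 2 of each site, so after position 155.
Linear molecule, 1 cut → 2 fragments:
  1–155 → 155 bp
  156–266 → 111 bp
Sorted largest to smallest: 155, 111 bp.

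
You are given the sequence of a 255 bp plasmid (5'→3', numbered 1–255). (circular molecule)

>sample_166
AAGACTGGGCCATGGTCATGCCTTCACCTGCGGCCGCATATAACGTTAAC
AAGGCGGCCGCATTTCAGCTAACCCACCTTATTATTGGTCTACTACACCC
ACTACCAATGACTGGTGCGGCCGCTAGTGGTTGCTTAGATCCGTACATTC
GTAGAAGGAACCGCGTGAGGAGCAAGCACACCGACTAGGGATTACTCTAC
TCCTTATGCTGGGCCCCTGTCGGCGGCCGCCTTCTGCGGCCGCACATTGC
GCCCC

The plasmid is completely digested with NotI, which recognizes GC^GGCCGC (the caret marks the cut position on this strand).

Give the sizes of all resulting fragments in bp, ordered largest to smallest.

NotI sites (GCGGCCGC) start at positions 30, 54, 117, 223, 236.
NotI cuts after base 2 of each site, so after positions 31, 55, 118, 224, 237.
Circular molecule, 5 cuts → 5 fragments:
  32–55 → 24 bp
  56–118 → 63 bp
  119–224 → 106 bp
  225–237 → 13 bp
  238–255 then 1–31 → 18 + 31 = 49 bp
Sorted largest to smallest: 106, 63, 49, 24, 13 bp.

106, 63, 49, 24, 13 bp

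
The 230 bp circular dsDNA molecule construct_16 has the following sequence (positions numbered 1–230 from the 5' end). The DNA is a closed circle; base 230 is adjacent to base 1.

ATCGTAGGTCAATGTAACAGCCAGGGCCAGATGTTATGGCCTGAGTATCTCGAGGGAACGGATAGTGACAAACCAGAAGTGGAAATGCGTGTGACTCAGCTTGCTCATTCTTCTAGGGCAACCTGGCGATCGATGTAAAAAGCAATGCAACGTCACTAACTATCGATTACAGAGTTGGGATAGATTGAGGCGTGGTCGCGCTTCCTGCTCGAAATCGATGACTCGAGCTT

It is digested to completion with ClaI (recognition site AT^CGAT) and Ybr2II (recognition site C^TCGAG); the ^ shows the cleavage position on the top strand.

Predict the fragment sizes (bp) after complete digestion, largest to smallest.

ClaI sites (ATCGAT) start at positions 129, 162, 214.
ClaI cuts after base 2 of each site, so after positions 130, 163, 215.
Ybr2II sites (CTCGAG) start at positions 49, 222.
Ybr2II cuts after the first base of each site, so after positions 49, 222.
Combined cut positions: 49, 130, 163, 215, 222.
Circular molecule, 5 cuts → 5 fragments:
  50–130 → 81 bp
  131–163 → 33 bp
  164–215 → 52 bp
  216–222 → 7 bp
  223–230 then 1–49 → 8 + 49 = 57 bp
Sorted largest to smallest: 81, 57, 52, 33, 7 bp.

81, 57, 52, 33, 7 bp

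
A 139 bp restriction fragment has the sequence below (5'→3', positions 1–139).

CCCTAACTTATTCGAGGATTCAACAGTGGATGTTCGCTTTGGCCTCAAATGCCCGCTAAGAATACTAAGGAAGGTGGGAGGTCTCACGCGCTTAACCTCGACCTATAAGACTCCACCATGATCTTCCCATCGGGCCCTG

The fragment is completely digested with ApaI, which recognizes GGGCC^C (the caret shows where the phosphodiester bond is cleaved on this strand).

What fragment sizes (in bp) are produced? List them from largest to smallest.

The ApaI site (GGGCCC) starts at position 132.
ApaI cuts after base 5 of each site (before the last base), so after position 136.
Linear molecule, 1 cut → 2 fragments:
  1–136 → 136 bp
  137–139 → 3 bp
Sorted largest to smallest: 136, 3 bp.

136, 3 bp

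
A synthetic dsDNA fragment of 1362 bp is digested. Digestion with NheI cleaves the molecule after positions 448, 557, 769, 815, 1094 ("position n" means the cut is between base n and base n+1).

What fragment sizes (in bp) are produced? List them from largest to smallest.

448, 279, 268, 212, 109, 46 bp

Linear molecule, 5 cuts → 6 fragments:
  448 − 0 = 448 bp
  557 − 448 = 109 bp
  769 − 557 = 212 bp
  815 − 769 = 46 bp
  1094 − 815 = 279 bp
  1362 − 1094 = 268 bp
Sorted largest to smallest: 448, 279, 268, 212, 109, 46 bp.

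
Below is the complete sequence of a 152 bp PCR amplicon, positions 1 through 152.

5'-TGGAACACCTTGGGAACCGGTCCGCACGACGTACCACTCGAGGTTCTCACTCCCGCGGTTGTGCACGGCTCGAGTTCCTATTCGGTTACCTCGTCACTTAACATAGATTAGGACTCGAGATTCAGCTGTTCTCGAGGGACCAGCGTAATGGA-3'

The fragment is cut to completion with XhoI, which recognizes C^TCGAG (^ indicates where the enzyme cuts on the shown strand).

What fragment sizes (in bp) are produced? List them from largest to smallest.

XhoI sites (CTCGAG) start at positions 37, 69, 114, 131.
XhoI cuts after the first base of each site, so after positions 37, 69, 114, 131.
Linear molecule, 4 cuts → 5 fragments:
  1–37 → 37 bp
  38–69 → 32 bp
  70–114 → 45 bp
  115–131 → 17 bp
  132–152 → 21 bp
Sorted largest to smallest: 45, 37, 32, 21, 17 bp.

45, 37, 32, 21, 17 bp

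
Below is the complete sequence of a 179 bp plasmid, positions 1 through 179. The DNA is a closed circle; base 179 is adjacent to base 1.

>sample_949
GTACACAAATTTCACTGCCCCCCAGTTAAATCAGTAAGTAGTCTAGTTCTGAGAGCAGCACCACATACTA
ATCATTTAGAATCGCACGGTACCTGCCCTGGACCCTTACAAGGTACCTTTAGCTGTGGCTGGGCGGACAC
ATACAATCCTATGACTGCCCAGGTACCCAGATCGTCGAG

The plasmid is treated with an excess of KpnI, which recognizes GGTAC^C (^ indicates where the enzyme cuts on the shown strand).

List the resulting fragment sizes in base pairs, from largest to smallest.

105, 50, 24 bp

KpnI sites (GGTACC) start at positions 88, 112, 162.
KpnI cuts after base 5 of each site (before the last base), so after positions 92, 116, 166.
Circular molecule, 3 cuts → 3 fragments:
  93–116 → 24 bp
  117–166 → 50 bp
  167–179 then 1–92 → 13 + 92 = 105 bp
Sorted largest to smallest: 105, 50, 24 bp.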